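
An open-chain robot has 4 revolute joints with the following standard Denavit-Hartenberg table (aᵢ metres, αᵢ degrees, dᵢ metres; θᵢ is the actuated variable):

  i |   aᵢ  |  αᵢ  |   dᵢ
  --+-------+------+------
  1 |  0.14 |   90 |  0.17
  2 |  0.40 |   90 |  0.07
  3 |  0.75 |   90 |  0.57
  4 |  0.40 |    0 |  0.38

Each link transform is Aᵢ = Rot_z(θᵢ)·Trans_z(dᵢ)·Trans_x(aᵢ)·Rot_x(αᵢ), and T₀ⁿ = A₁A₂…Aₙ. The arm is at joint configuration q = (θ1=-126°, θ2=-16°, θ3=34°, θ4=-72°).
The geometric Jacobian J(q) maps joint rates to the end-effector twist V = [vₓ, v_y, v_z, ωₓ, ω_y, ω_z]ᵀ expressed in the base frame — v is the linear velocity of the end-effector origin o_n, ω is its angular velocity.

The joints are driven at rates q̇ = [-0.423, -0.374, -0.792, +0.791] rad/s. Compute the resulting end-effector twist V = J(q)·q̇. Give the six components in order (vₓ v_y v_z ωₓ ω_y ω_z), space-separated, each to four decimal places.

-0.0268 -0.0250 -0.6617 0.4549 -1.1259 0.2164

o_n = [-1.0038, -0.9674, -0.3807]
J₁: ẑ×o_n = [0.9674, -1.0038, 0.0000], ω = ẑ
J2: z=[-0.8090, 0.5878, 0.0000] o=[-0.0823, -0.1133, 0.1700] → [-0.3237, -0.4455, 1.2327, -0.8090, 0.5878, 0.0000]
J3: z=[0.1620, 0.2230, -0.9613] o=[-0.3649, -0.3832, 0.0597] → [-0.6598, 0.6855, 0.0478, 0.1620, 0.2230, -0.9613]
J4: z=[0.3548, -0.9222, -0.1541] o=[-0.9632, -0.4931, -0.6596] → [-0.3303, -0.0927, -0.2058, 0.3548, -0.9222, -0.1541]
V = J·q̇ = [-0.0268, -0.0250, -0.6617, 0.4549, -1.1259, 0.2164]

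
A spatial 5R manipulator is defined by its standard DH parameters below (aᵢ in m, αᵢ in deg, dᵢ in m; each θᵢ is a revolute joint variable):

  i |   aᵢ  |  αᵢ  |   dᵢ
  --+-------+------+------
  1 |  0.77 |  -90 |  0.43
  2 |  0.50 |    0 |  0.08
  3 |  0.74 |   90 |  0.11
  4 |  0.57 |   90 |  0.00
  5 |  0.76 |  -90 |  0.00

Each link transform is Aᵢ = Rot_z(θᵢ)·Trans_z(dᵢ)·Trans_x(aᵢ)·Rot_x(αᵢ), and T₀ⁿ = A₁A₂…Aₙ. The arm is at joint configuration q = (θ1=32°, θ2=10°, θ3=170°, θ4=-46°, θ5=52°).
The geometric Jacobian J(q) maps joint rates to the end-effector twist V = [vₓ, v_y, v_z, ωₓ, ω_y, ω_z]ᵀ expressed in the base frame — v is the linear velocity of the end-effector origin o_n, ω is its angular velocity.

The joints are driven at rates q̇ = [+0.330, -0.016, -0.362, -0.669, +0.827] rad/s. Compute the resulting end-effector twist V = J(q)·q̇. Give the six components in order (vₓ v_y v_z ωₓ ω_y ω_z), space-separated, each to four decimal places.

1.1658 0.5026 -0.9313 1.0092 -0.4925 0.9990

o_n = [0.1265, -0.5773, -0.2557]
J₁: ẑ×o_n = [0.5773, 0.1265, -0.0000], ω = ẑ
J2: z=[-0.5299, 0.8480, 0.0000] o=[0.6530, 0.4080, 0.4300] → [-0.5815, -0.3634, 0.9686, -0.5299, 0.8480, 0.0000]
J3: z=[-0.5299, 0.8480, 0.0000] o=[1.0282, 0.7368, 0.3432] → [-0.5079, -0.3174, 1.4610, -0.5299, 0.8480, 0.0000]
J4: z=[-0.0000, 0.0000, -1.0000] o=[0.3423, 0.4380, 0.3432] → [-1.0152, 0.2158, 0.0000, -0.0000, 0.0000, -1.0000]
J5: z=[0.9781, -0.2079, -0.0000] o=[0.2238, -0.1196, 0.3432] → [0.1245, 0.5858, -0.4679, 0.9781, -0.2079, -0.0000]
V = J·q̇ = [1.1658, 0.5026, -0.9313, 1.0092, -0.4925, 0.9990]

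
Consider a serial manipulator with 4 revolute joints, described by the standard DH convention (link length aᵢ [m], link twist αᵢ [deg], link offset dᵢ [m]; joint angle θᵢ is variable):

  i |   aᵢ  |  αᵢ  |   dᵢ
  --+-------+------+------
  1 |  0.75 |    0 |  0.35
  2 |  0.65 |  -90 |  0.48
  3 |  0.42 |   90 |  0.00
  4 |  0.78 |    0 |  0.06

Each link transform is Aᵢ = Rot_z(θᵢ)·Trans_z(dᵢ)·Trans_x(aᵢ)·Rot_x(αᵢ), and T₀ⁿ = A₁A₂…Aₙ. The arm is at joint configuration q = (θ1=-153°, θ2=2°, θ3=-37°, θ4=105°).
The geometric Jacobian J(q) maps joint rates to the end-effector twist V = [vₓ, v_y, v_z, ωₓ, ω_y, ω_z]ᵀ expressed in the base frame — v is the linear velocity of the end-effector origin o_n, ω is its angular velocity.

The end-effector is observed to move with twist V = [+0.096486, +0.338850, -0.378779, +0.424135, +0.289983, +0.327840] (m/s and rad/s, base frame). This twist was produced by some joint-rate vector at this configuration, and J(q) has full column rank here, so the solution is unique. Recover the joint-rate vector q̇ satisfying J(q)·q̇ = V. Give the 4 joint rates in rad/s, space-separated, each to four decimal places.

0.2650 -0.6160 -0.0480 0.8500

o_n = [-0.9923, -1.3815, 1.0092]
J₁: ẑ×o_n = [1.3815, -0.9923, 0.0000], ω = ẑ
J2: z=[0.0000, 0.0000, 1.0000] o=[-0.6683, -0.3405, 0.3500] → [1.0410, -0.3240, 0.0000, 0.0000, 0.0000, 1.0000]
J3: z=[0.4848, -0.8746, 0.0000] o=[-1.2368, -0.6556, 0.8300] → [-0.1567, -0.0869, -0.1381, 0.4848, -0.8746, 0.0000]
J4: z=[0.5264, 0.2918, 0.7986] o=[-1.5301, -0.8182, 1.0828] → [0.4284, 0.4683, -0.4534, 0.5264, 0.2918, 0.7986]
q̇ = J⁺·V = [0.2650, -0.6160, -0.0480, 0.8500]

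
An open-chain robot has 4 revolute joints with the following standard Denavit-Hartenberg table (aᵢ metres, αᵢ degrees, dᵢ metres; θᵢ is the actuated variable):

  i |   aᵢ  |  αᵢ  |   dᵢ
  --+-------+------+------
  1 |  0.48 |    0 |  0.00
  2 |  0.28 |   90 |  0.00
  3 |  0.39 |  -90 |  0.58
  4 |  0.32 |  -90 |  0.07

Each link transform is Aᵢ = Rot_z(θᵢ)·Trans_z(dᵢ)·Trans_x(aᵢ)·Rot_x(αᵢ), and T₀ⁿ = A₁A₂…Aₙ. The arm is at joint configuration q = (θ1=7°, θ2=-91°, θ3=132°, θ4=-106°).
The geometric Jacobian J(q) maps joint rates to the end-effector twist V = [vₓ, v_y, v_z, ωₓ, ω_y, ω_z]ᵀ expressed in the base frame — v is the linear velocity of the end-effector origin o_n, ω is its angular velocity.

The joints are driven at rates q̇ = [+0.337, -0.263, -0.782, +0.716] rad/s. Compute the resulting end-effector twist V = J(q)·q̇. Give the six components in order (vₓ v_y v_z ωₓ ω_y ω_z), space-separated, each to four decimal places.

o_n = [-0.4036, -0.0602, 0.1774]
J₁: ẑ×o_n = [0.0602, -0.4036, 0.0000], ω = ẑ
J2: z=[0.0000, 0.0000, 1.0000] o=[0.4764, 0.0585, 0.0000] → [0.1187, -0.8800, 0.0000, 0.0000, 0.0000, 1.0000]
J3: z=[-0.9945, -0.1045, 0.0000] o=[0.5057, -0.2200, 0.0000] → [-0.0185, 0.1765, -0.2540, -0.9945, -0.1045, 0.0000]
J4: z=[-0.0777, 0.7391, -0.6691] o=[-0.0984, -0.0211, 0.2898] → [-0.1092, 0.1955, 0.2286, -0.0777, 0.7391, -0.6691]
V = J·q̇ = [-0.0746, 0.0974, 0.3623, 0.7221, 0.6109, -0.4051]

-0.0746 0.0974 0.3623 0.7221 0.6109 -0.4051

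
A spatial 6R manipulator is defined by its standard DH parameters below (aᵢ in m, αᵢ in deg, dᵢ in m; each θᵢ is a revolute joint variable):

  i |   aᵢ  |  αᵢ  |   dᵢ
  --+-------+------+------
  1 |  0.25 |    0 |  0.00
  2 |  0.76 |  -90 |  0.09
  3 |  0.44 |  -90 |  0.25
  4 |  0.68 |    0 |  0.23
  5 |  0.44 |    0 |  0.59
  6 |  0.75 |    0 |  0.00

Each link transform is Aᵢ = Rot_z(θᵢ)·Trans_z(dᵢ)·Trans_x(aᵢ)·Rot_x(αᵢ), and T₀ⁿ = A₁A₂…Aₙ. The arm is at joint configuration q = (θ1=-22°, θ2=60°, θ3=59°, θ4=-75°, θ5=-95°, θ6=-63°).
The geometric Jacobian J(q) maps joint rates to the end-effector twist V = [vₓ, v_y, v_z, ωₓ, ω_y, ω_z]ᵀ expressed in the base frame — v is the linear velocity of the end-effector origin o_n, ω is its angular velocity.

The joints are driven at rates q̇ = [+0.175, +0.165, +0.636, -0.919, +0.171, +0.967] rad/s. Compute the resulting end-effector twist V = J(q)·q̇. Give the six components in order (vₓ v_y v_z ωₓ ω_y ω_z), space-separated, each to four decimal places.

-0.4481 -0.4380 1.2139 -0.5395 0.3856 0.2272

o_n = [-0.0688, 0.1591, -0.1020]
J₁: ẑ×o_n = [-0.1591, -0.0688, 0.0000], ω = ẑ
J2: z=[0.0000, 0.0000, 1.0000] o=[0.2318, -0.0937, 0.0000] → [-0.2528, -0.3006, 0.0000, 0.0000, 0.0000, 1.0000]
J3: z=[-0.6157, 0.7880, 0.0000] o=[0.8307, 0.3743, 0.0900] → [-0.1513, -0.1182, 0.8413, -0.6157, 0.7880, 0.0000]
J4: z=[-0.6755, -0.5277, -0.5150] o=[0.8553, 0.7108, -0.2872] → [-0.3818, 0.6010, -0.1151, -0.6755, -0.5277, -0.5150]
J5: z=[-0.6755, -0.5277, -0.5150] o=[0.3670, 1.1628, -0.5565] → [-0.7567, 0.5314, 0.4479, -0.6755, -0.5277, -0.5150]
J6: z=[-0.6755, -0.5277, -0.5150] o=[-0.2544, 0.7742, -0.4889] → [-0.5210, 0.1657, 0.5134, -0.6755, -0.5277, -0.5150]
V = J·q̇ = [-0.4481, -0.4380, 1.2139, -0.5395, 0.3856, 0.2272]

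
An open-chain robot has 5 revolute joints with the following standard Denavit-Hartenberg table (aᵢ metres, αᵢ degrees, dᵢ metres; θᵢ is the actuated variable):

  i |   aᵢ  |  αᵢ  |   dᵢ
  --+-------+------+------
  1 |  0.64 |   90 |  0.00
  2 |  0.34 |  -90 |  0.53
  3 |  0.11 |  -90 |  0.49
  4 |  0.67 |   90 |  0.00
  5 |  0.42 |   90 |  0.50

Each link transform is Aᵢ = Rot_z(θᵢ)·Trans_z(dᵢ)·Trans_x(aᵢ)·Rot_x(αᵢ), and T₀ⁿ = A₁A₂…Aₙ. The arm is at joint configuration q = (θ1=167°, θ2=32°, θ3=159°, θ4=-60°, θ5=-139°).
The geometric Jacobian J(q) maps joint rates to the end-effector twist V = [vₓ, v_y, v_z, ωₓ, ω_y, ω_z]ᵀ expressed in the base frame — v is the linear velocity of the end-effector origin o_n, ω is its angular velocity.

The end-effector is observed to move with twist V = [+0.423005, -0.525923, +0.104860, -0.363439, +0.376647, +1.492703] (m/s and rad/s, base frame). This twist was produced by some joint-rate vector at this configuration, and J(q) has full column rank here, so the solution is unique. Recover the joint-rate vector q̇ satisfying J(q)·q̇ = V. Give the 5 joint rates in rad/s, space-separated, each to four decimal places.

0.4980 0.8880 0.2510 -0.8850 0.7200

o_n = [-0.4860, 0.4460, 1.1918]
J₁: ẑ×o_n = [-0.4460, -0.4860, 0.0000], ω = ẑ
J2: z=[0.2250, 0.9744, 0.0000] o=[-0.6236, 0.1440, 0.0000] → [1.1613, -0.2681, -0.0661, 0.2250, 0.9744, 0.0000]
J3: z=[0.5163, -0.1192, 0.8480] o=[-0.7853, 0.7252, 0.1802] → [0.1162, -0.2685, -0.1085, 0.5163, -0.1192, 0.8480]
J4: z=[0.5061, 0.8413, -0.1899] o=[-0.4563, 0.6088, 0.5413] → [0.5163, -0.3236, -0.0574, 0.5061, 0.8413, -0.1899]
J5: z=[-0.3401, 0.3970, 0.8525] o=[0.0747, 0.3630, 0.8676] → [0.0580, -0.3678, 0.1944, -0.3401, 0.3970, 0.8525]
q̇ = J⁺·V = [0.4980, 0.8880, 0.2510, -0.8850, 0.7200]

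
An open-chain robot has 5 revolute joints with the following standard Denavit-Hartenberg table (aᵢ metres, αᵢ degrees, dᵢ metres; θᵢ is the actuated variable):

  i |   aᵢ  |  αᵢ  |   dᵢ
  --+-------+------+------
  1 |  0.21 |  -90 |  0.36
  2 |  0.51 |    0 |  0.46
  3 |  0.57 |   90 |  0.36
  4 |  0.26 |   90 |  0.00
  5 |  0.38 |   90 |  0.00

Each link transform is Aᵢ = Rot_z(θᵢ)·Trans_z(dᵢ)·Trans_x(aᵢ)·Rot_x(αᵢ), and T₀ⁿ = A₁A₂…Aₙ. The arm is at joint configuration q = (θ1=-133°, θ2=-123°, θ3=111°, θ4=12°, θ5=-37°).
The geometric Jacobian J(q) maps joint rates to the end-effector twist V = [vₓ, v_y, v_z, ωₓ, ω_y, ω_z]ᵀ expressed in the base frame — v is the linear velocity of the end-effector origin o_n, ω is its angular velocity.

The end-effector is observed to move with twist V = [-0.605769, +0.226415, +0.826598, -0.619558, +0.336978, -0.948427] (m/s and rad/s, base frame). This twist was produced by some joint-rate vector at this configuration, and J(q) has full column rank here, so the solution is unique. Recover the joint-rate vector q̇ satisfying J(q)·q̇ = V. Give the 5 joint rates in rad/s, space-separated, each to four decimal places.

o_n = [-0.0487, -1.4264, 0.7971]
J₁: ẑ×o_n = [1.4264, -0.0487, 0.0000], ω = ẑ
J2: z=[0.7314, -0.6820, 0.0000] o=[-0.1432, -0.1536, 0.3600] → [-0.2981, -0.3197, -0.8664, 0.7314, -0.6820, 0.0000]
J3: z=[0.7314, -0.6820, 0.0000] o=[0.3826, -0.2642, 0.7877] → [-0.0064, -0.0069, -1.1442, 0.7314, -0.6820, 0.0000]
J4: z=[0.1418, 0.1521, 0.9781] o=[0.2657, -0.9174, 0.9062] → [0.4813, -0.2921, -0.0244, 0.1418, 0.1521, 0.9781]
J5: z=[-0.8541, 0.5184, 0.0432] o=[0.1356, -1.1362, 0.9591] → [-0.0714, -0.1463, 0.3434, -0.8541, 0.5184, 0.0432]
q̇ = J⁺·V = [-0.1230, 0.0970, -0.7770, -0.8440, 0.0030]

-0.1230 0.0970 -0.7770 -0.8440 0.0030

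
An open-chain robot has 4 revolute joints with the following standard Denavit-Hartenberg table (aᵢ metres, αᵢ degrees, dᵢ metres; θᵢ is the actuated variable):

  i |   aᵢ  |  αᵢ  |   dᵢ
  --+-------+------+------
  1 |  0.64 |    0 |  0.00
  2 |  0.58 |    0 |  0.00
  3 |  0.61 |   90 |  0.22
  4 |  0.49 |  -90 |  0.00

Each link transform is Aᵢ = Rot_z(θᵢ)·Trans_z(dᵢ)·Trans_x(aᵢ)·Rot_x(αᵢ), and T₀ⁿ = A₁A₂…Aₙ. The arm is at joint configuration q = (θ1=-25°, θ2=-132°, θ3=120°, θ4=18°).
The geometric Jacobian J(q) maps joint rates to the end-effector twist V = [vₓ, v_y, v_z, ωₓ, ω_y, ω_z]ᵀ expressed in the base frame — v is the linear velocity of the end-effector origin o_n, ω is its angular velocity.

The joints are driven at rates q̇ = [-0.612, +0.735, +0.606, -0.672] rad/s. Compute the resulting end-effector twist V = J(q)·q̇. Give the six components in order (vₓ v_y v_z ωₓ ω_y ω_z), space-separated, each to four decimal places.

o_n = [0.9055, -1.1447, 0.3714]
J₁: ẑ×o_n = [1.1447, 0.9055, -0.0000], ω = ẑ
J2: z=[0.0000, 0.0000, 1.0000] o=[0.5800, -0.2705, 0.0000] → [0.8742, 0.3255, -0.0000, 0.0000, 0.0000, 1.0000]
J3: z=[0.0000, 0.0000, 1.0000] o=[0.0461, -0.4971, 0.0000] → [0.6476, 0.8593, -0.0000, 0.0000, 0.0000, 1.0000]
J4: z=[-0.6018, -0.7986, 0.0000] o=[0.5333, -0.8642, 0.2200] → [-0.1209, 0.0911, 0.4660, -0.6018, -0.7986, 0.0000]
V = J·q̇ = [0.4157, 0.1446, -0.3132, 0.4044, 0.5367, 0.7290]

0.4157 0.1446 -0.3132 0.4044 0.5367 0.7290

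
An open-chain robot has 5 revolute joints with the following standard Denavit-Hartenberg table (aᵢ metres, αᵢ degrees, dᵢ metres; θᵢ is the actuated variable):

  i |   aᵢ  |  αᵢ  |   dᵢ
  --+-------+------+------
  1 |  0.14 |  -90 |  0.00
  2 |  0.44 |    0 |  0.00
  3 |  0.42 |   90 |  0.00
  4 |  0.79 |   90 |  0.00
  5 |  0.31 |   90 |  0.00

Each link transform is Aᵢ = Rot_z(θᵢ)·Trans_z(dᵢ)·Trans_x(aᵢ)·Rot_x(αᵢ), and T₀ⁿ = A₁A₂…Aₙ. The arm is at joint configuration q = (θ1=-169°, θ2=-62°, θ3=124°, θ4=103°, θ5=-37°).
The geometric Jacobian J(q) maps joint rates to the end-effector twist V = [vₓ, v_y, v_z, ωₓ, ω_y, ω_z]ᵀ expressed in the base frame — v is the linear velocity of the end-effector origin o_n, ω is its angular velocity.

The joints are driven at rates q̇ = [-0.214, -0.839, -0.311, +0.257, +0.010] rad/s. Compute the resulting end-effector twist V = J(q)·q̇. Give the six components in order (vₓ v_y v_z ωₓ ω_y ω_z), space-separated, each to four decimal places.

-0.0816 0.1021 0.3156 -0.4462 1.0825 -0.1019

o_n = [-0.0716, -1.0438, 0.1362]
J₁: ẑ×o_n = [1.0438, -0.0716, 0.0000], ω = ẑ
J2: z=[0.1908, -0.9816, 0.0000] o=[-0.1374, -0.0267, 0.0000] → [-0.1337, -0.0260, -0.1294, 0.1908, -0.9816, 0.0000]
J3: z=[0.1908, -0.9816, 0.0000] o=[-0.3402, -0.0661, 0.3885] → [0.2477, 0.0481, 0.0771, 0.1908, -0.9816, 0.0000]
J4: z=[-0.8667, -0.1685, 0.4695] o=[-0.5338, -0.1038, 0.0177] → [0.4214, 0.3197, 0.8926, -0.8667, -0.1685, 0.4695]
J5: z=[-0.4061, -0.3081, -0.8603] o=[-0.3050, -0.8434, 0.1746] → [-0.1606, -0.2164, 0.1533, -0.4061, -0.3081, -0.8603]
V = J·q̇ = [-0.0816, 0.1021, 0.3156, -0.4462, 1.0825, -0.1019]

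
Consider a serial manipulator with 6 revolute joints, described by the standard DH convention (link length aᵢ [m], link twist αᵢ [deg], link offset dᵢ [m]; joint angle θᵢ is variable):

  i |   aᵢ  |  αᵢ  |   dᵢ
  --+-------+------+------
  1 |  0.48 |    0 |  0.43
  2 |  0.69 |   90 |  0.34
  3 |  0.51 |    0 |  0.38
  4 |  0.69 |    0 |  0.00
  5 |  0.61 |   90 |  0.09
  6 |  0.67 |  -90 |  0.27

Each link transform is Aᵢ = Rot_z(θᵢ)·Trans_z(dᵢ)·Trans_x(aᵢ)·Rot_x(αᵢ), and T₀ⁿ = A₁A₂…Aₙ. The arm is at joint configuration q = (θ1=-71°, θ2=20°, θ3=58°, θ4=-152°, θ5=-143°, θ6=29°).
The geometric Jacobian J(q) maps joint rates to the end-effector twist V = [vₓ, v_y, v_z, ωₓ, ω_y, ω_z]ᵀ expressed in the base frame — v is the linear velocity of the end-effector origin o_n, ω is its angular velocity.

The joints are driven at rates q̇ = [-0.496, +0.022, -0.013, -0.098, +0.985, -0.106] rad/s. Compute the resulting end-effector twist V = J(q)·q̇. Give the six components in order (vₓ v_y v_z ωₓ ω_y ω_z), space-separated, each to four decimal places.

o_n = [-0.1548, -1.3327, 1.6643]
J₁: ẑ×o_n = [1.3327, -0.1548, 0.0000], ω = ẑ
J2: z=[0.0000, 0.0000, 1.0000] o=[0.1563, -0.4538, 0.4300] → [0.8788, -0.3111, 0.0000, 0.0000, 0.0000, 1.0000]
J3: z=[-0.7771, -0.6293, 0.0000] o=[0.5905, -0.9901, 0.7700] → [-0.5628, 0.6950, -0.2028, -0.7771, -0.6293, 0.0000]
J4: z=[-0.7771, -0.6293, 0.0000] o=[0.4653, -1.4393, 1.2025] → [-0.2906, 0.3589, -0.4731, -0.7771, -0.6293, 0.0000]
J5: z=[-0.7771, -0.6293, 0.0000] o=[0.4350, -1.4018, 0.5142] → [-0.7238, 0.8938, -0.4249, -0.7771, -0.6293, 0.0000]
J6: z=[0.5278, -0.6518, 0.5446] o=[0.1560, -1.2003, 1.0258] → [-0.3441, -0.5063, -0.2724, 0.5278, -0.6518, 0.5446]
V = J·q̇ = [-1.2823, 0.9598, -0.3407, -0.7352, -0.4809, -0.5317]

-1.2823 0.9598 -0.3407 -0.7352 -0.4809 -0.5317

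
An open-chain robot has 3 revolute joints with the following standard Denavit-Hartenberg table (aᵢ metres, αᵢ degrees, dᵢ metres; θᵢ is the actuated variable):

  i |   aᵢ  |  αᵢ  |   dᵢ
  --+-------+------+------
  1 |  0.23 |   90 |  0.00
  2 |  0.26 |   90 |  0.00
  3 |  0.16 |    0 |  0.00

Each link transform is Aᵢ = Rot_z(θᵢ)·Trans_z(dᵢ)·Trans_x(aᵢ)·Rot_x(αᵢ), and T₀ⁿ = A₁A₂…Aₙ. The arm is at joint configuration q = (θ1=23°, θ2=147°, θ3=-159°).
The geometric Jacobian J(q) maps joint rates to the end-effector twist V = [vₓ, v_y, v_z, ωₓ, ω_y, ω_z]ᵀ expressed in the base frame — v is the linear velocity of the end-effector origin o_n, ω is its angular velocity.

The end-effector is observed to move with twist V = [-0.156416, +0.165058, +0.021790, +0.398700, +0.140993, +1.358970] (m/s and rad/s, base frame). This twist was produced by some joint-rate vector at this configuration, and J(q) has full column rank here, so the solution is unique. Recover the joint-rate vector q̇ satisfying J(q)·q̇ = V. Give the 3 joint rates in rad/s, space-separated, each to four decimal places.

o_n = [0.1039, 0.1064, 0.0603]
J₁: ẑ×o_n = [-0.1064, 0.1039, 0.0000], ω = ẑ
J2: z=[0.3907, -0.9205, 0.0000] o=[0.2117, 0.0899, 0.0000] → [-0.0555, -0.0235, -0.0928, 0.3907, -0.9205, 0.0000]
J3: z=[0.5013, 0.2128, 0.8387] o=[0.0110, 0.0047, 0.1416] → [-0.1026, 0.1187, 0.0312, 0.5013, 0.2128, 0.8387]
q̇ = J⁺·V = [0.7090, 0.0260, 0.7750]

0.7090 0.0260 0.7750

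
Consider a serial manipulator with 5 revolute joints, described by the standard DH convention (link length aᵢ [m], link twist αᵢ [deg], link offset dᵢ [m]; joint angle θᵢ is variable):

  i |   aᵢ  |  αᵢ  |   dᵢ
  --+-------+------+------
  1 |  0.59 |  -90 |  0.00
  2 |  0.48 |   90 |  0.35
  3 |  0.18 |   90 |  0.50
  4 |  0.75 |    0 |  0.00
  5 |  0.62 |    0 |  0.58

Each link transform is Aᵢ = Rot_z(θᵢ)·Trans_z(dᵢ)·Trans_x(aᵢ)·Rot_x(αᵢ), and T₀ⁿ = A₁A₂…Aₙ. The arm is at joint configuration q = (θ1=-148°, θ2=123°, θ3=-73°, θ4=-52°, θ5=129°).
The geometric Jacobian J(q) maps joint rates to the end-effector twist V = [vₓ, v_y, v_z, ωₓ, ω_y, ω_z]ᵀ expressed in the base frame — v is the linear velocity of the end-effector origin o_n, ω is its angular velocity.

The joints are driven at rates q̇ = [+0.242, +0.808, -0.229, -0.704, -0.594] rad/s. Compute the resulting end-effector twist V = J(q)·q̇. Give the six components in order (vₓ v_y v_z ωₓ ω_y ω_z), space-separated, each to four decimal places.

o_n = [-1.0946, -0.0158, -0.4084]
J₁: ẑ×o_n = [0.0158, -1.0946, 0.0000], ω = ẑ
J2: z=[0.5299, -0.8480, 0.0000] o=[-0.5003, -0.3127, 0.0000] → [0.3463, 0.2164, -0.3466, 0.5299, -0.8480, 0.0000]
J3: z=[-0.7112, -0.4444, -0.5446] o=[-0.0932, -0.4709, -0.4026] → [0.2505, 0.5412, -0.7688, -0.7112, -0.4444, -0.5446]
J4: z=[-0.5966, -0.0281, 0.8020] o=[-0.5157, -0.5320, -0.7190] → [-0.4227, -0.2789, -0.3242, -0.5966, -0.0281, 0.8020]
J5: z=[-0.5966, -0.0281, 0.8020] o=[-0.2670, 0.1441, -0.5104] → [0.1254, -0.6029, 0.0722, -0.5966, -0.0281, 0.8020]
V = J·q̇ = [0.4494, 0.3405, 0.0814, 1.3655, -0.5470, -0.6743]

0.4494 0.3405 0.0814 1.3655 -0.5470 -0.6743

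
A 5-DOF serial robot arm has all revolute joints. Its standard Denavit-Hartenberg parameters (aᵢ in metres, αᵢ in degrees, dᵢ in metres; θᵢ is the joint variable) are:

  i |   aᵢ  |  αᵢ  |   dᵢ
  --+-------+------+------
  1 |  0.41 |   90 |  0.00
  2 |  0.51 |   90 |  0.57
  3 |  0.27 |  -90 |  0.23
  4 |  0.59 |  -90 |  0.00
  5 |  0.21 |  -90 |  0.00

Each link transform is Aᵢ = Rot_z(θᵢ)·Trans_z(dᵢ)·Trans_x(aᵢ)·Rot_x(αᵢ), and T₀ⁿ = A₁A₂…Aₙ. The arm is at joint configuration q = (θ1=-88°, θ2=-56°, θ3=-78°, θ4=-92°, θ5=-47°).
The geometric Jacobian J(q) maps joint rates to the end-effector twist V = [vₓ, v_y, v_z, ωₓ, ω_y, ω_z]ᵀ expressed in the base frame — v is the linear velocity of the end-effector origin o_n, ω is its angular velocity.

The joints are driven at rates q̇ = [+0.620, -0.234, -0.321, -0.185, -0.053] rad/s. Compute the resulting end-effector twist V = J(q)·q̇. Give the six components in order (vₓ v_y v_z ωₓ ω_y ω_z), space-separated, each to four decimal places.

-0.0662 0.0748 0.1732 0.2261 -0.1525 0.9597

o_n = [-0.3623, -0.0221, -1.1279]
J₁: ẑ×o_n = [0.0221, -0.3623, 0.0000], ω = ẑ
J2: z=[-0.9994, -0.0349, 0.0000] o=[0.0143, -0.4098, 0.0000] → [0.0394, -1.1272, -0.4006, -0.9994, -0.0349, 0.0000]
J3: z=[-0.0289, 0.8285, -0.5592] o=[-0.5454, -0.7147, -0.4228] → [-0.1969, -0.1228, -0.1717, -0.0289, 0.8285, -0.5592]
J4: z=[-0.1887, -0.5539, -0.8109] o=[-0.2870, -0.5462, -0.5980] → [0.7186, -0.0389, -0.1406, -0.1887, -0.5539, -0.8109]
J5: z=[0.9800, -0.0531, -0.1918] o=[-0.3243, -0.0560, -0.9241] → [0.0173, 0.2069, 0.0312, 0.9800, -0.0531, -0.1918]
V = J·q̇ = [-0.0662, 0.0748, 0.1732, 0.2261, -0.1525, 0.9597]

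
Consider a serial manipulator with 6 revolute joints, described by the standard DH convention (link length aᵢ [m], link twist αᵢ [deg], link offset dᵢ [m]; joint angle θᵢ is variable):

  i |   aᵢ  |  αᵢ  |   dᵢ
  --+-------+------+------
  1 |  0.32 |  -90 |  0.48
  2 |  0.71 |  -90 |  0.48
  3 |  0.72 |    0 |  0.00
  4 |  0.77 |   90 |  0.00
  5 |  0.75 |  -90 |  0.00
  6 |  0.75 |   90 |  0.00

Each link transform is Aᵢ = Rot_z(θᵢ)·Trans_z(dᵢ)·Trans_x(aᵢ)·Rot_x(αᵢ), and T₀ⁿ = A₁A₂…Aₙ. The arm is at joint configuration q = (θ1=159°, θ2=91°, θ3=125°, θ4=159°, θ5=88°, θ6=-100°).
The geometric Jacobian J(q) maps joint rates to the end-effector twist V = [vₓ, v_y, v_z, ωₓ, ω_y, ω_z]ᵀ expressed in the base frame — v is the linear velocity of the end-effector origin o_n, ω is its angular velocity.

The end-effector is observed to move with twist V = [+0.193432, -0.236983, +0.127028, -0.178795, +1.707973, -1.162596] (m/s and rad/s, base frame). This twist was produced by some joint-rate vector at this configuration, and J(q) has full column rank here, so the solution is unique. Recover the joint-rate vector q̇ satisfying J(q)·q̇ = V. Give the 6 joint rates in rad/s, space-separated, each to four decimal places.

o_n = [-0.0243, -0.8872, 0.7189]
J₁: ẑ×o_n = [0.8872, -0.0243, 0.0000], ω = ẑ
J2: z=[-0.3584, -0.9336, 0.0000] o=[-0.2987, 0.1147, 0.4800] → [-0.2230, 0.0856, 0.6153, -0.3584, -0.9336, 0.0000]
J3: z=[0.9334, -0.3583, 0.0175] o=[-0.4592, -0.3379, -0.2299] → [-0.3304, -0.8781, -0.3570, 0.9334, -0.3583, 0.0175]
J4: z=[0.9334, -0.3583, 0.0175] o=[-0.2546, 0.2153, 0.1830] → [-0.1728, -0.4962, -0.9467, 0.9334, -0.3583, 0.0175]
J5: z=[-0.1025, -0.2198, 0.9701] o=[-0.5193, -0.4834, -0.0032] → [0.2331, 0.5543, 0.1502, -0.1025, -0.2198, 0.9701]
J6: z=[0.3761, 0.8943, 0.2423] o=[0.1714, -0.7757, 0.0035] → [0.6668, -0.3165, 0.1330, 0.3761, 0.8943, 0.2423]
q̇ = J⁺·V = [-0.4250, -0.6640, -0.3180, -0.4970, -0.9120, 0.6660]

-0.4250 -0.6640 -0.3180 -0.4970 -0.9120 0.6660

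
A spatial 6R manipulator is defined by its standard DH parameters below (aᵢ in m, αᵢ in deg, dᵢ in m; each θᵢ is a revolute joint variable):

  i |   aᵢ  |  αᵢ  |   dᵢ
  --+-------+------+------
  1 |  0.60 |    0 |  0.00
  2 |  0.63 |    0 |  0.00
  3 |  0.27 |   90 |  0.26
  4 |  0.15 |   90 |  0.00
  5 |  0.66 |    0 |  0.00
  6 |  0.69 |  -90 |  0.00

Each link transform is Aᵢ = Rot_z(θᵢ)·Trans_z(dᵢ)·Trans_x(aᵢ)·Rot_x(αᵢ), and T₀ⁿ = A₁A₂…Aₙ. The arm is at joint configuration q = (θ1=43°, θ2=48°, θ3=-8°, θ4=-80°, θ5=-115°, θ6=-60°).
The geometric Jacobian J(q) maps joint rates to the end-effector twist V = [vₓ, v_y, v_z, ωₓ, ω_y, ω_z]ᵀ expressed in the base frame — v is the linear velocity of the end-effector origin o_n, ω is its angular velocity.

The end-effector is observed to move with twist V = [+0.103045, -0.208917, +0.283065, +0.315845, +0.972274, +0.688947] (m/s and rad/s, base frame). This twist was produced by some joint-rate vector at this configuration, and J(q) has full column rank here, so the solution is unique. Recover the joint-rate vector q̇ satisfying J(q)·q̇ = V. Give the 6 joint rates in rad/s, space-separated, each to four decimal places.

o_n = [-0.2099, 1.2466, 1.0639]
J₁: ẑ×o_n = [-1.2466, -0.2099, 0.0000], ω = ẑ
J2: z=[0.0000, 0.0000, 1.0000] o=[0.4388, 0.4092, 0.0000] → [-0.8374, -0.6488, 0.0000, 0.0000, 0.0000, 1.0000]
J3: z=[0.0000, 0.0000, 1.0000] o=[0.4278, 1.0391, 0.0000] → [-0.2075, -0.6378, 0.0000, 0.0000, 0.0000, 1.0000]
J4: z=[0.9925, -0.1219, 0.0000] o=[0.4607, 1.3071, 0.2600] → [-0.0980, -0.7979, -0.1417, 0.9925, -0.1219, 0.0000]
J5: z=[-0.1200, -0.9775, -0.1736] o=[0.4639, 1.3329, 0.1123] → [-0.9452, 0.2312, -0.6483, -0.1200, -0.9775, -0.1736]
J6: z=[-0.1200, -0.9775, -0.1736] o=[-0.1357, 1.3578, 0.3870] → [-0.6810, 0.0941, -0.0592, -0.1200, -0.9775, -0.1736]
q̇ = J⁺·V = [0.9810, -0.7010, 0.2320, 0.1950, -0.4250, -0.5940]

0.9810 -0.7010 0.2320 0.1950 -0.4250 -0.5940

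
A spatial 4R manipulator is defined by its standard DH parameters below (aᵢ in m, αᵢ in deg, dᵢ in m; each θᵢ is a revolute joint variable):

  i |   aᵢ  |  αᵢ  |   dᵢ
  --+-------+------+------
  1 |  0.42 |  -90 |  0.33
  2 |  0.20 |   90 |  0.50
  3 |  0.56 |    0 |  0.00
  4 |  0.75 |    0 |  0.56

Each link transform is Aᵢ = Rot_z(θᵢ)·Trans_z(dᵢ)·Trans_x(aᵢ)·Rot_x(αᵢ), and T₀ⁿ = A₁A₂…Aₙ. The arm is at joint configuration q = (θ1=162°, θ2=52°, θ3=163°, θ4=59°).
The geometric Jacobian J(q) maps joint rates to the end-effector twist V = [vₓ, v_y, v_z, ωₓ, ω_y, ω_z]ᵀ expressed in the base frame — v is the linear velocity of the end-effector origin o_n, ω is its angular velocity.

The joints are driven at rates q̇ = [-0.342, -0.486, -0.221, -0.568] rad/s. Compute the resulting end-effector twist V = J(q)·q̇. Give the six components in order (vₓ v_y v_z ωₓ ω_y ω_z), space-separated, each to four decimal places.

0.5030 -0.6382 0.2308 0.7415 0.2701 -0.8278

o_n = [-0.3463, -0.0577, 1.3784]
J₁: ẑ×o_n = [0.0577, -0.3463, 0.0000], ω = ẑ
J2: z=[-0.3090, -0.9511, 0.0000] o=[-0.3994, 0.1298, 0.3300] → [-0.9971, 0.3240, 0.1084, -0.3090, -0.9511, 0.0000]
J3: z=[-0.7494, 0.2435, 0.6157] o=[-0.6711, -0.3077, 0.1724] → [0.1397, 1.1037, -0.2664, -0.7494, 0.2435, 0.6157]
J4: z=[-0.7494, 0.2435, 0.6157] o=[-0.4081, -0.5653, 0.5944] → [-0.1216, 0.6256, -0.3955, -0.7494, 0.2435, 0.6157]
V = J·q̇ = [0.5030, -0.6382, 0.2308, 0.7415, 0.2701, -0.8278]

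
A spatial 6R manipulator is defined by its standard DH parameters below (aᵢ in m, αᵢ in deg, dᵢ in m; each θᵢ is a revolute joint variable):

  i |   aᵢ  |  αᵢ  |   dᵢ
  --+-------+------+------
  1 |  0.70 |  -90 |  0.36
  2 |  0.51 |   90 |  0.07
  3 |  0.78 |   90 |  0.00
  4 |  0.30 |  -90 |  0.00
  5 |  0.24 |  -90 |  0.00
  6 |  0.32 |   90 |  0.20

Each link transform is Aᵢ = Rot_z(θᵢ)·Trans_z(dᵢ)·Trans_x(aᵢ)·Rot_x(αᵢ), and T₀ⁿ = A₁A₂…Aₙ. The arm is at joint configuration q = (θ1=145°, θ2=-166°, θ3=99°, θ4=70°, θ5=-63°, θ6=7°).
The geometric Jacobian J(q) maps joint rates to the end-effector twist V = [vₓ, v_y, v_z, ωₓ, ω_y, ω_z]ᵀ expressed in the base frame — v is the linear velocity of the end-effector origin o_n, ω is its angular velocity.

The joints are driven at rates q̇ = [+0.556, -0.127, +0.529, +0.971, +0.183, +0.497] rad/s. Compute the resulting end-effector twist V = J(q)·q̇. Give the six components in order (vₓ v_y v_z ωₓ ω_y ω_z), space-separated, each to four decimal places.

o_n = [-0.5293, -1.0786, -0.1139]
J₁: ẑ×o_n = [1.0786, -0.5293, 0.0000], ω = ẑ
J2: z=[-0.5736, -0.8192, 0.0000] o=[-0.5734, 0.4015, 0.3600] → [0.3882, -0.2718, 0.8851, -0.5736, -0.8192, 0.0000]
J3: z=[0.1982, -0.1388, -0.9703] o=[-0.2082, 0.0603, 0.4834] → [-1.0223, 0.4299, -0.2703, 0.1982, -0.1388, -0.9703]
J4: z=[0.6953, -0.6778, 0.2389] o=[-0.7471, -0.5028, 0.4539] → [0.5224, 0.4468, -0.2528, 0.6953, -0.6778, 0.2389]
J5: z=[0.7170, 0.6310, -0.2963] o=[-0.7621, -0.6160, 0.1764] → [-0.3203, 0.1392, -0.4785, 0.7170, 0.6310, -0.2963]
J6: z=[-0.3603, -0.0285, -0.9324] o=[-0.6189, -0.8021, 0.1268] → [-0.2510, -0.1702, 0.1022, -0.3603, -0.0285, -0.9324]
V = J·q̇ = [0.3336, 0.3424, -0.5376, 0.8050, -0.5262, -0.2429]

0.3336 0.3424 -0.5376 0.8050 -0.5262 -0.2429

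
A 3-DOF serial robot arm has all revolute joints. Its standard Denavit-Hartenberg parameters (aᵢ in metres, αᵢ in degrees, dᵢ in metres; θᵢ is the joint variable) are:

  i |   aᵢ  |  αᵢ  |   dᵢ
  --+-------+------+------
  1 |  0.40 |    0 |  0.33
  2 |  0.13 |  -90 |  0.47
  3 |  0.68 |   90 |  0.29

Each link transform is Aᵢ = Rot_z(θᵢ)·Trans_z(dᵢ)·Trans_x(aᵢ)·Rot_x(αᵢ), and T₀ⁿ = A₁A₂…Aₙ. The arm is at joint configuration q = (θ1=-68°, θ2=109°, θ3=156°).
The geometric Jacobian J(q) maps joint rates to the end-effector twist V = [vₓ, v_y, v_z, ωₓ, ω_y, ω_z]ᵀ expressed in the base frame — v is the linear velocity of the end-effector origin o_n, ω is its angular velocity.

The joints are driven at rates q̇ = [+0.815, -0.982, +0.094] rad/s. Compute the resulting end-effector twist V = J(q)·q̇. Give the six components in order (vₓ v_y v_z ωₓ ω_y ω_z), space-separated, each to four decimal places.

o_n = [-0.4111, -0.4743, 0.5234]
J₁: ẑ×o_n = [0.4743, -0.4111, 0.0000], ω = ẑ
J2: z=[0.0000, 0.0000, 1.0000] o=[0.1498, -0.3709, 0.3300] → [0.1034, -0.5610, 0.0000, 0.0000, 0.0000, 1.0000]
J3: z=[-0.6561, 0.7547, 0.0000] o=[0.2480, -0.2856, 0.8000] → [-0.2087, -0.1815, 0.6212, -0.6561, 0.7547, 0.0000]
V = J·q̇ = [0.2654, 0.1987, 0.0584, -0.0617, 0.0709, -0.1670]

0.2654 0.1987 0.0584 -0.0617 0.0709 -0.1670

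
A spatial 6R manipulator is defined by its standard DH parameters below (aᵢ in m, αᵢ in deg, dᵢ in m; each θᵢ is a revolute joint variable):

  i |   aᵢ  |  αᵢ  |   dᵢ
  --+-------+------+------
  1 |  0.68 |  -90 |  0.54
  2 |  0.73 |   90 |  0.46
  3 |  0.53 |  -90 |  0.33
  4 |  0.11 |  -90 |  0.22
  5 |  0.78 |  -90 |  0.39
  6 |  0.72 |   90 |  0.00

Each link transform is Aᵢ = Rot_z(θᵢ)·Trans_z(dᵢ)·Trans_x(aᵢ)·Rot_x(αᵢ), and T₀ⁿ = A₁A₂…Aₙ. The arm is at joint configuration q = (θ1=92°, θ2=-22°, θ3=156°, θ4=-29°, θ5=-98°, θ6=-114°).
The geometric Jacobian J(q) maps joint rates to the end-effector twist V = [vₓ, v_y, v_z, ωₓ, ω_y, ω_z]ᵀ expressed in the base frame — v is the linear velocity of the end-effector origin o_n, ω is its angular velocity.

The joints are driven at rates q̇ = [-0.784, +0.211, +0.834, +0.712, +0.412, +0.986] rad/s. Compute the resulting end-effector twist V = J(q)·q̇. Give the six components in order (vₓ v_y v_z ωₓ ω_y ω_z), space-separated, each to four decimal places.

2.1226 0.5885 -0.3849 0.1908 -1.5618 -0.3959

o_n = [-0.2691, 0.3844, -0.1861]
J₁: ẑ×o_n = [-0.3844, -0.2691, 0.0000], ω = ẑ
J2: z=[-0.9994, -0.0349, 0.0000] o=[-0.0237, 0.6796, 0.5400] → [0.0253, -0.7257, 0.2865, -0.9994, -0.0349, 0.0000]
J3: z=[0.0131, -0.3744, 0.9272] o=[-0.5071, 1.3400, 0.8135] → [1.2602, 0.2337, 0.0766, 0.0131, -0.3744, 0.9272]
J4: z=[0.9262, -0.3450, -0.1524] o=[-0.7025, 0.7602, 0.9381] → [0.3306, 0.9751, -0.1986, 0.9262, -0.3450, -0.1524]
J5: z=[-0.1942, -0.0898, -0.9768] o=[-0.5343, 0.5816, 0.9211] → [-0.0932, -0.4741, 0.0621, -0.1942, -0.0898, -0.9768]
J6: z=[-0.1913, -0.9732, 0.1275] o=[0.1404, 0.3815, 0.4061] → [0.5760, -0.1655, -0.3991, -0.1913, -0.9732, 0.1275]
V = J·q̇ = [2.1226, 0.5885, -0.3849, 0.1908, -1.5618, -0.3959]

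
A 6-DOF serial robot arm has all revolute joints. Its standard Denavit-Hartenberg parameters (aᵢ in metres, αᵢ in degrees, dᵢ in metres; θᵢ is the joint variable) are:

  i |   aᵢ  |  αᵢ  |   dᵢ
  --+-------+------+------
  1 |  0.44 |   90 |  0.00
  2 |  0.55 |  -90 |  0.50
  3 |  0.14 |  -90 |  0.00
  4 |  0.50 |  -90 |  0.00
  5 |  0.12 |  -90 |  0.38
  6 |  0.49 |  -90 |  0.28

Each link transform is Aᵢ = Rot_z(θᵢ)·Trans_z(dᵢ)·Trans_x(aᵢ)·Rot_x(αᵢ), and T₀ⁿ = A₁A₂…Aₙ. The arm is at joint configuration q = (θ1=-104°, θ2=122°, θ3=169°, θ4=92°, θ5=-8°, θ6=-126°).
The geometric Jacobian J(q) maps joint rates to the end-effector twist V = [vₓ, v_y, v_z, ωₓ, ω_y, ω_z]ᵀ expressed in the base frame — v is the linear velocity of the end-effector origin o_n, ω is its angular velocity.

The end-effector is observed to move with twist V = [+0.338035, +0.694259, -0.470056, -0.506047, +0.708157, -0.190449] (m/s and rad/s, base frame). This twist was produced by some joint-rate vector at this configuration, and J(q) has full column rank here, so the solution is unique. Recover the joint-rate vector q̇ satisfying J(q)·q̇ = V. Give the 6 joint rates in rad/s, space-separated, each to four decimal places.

-0.4520 0.6540 0.2760 -0.4210 0.5150 -0.3330

o_n = [-0.3367, 0.0083, 1.2383]
J₁: ẑ×o_n = [-0.0083, -0.3367, 0.0000], ω = ẑ
J2: z=[-0.9703, 0.2419, 0.0000] o=[-0.1064, -0.4269, 0.0000] → [0.2996, 1.2015, -0.3666, -0.9703, 0.2419, 0.0000]
J3: z=[0.2052, 0.8229, -0.5299] o=[-0.5211, -0.0232, 0.4664] → [0.6518, -0.2561, -0.1453, 0.2052, 0.8229, -0.5299]
J4: z=[-0.9769, 0.1394, -0.1618] o=[-0.5128, -0.1003, 0.3499] → [0.1414, 0.8394, -0.1307, -0.9769, 0.1394, -0.1618]
J5: z=[-0.0521, 0.5793, 0.8135] o=[-0.6163, -0.5019, 0.6292] → [-0.0622, 0.2592, -0.1886, -0.0521, 0.5793, 0.8135]
J6: z=[0.9386, -0.2498, 0.2380] o=[-0.6771, -0.3748, 1.0020] → [-0.1502, -0.1407, 0.4447, 0.9386, -0.2498, 0.2380]
q̇ = J⁺·V = [-0.4520, 0.6540, 0.2760, -0.4210, 0.5150, -0.3330]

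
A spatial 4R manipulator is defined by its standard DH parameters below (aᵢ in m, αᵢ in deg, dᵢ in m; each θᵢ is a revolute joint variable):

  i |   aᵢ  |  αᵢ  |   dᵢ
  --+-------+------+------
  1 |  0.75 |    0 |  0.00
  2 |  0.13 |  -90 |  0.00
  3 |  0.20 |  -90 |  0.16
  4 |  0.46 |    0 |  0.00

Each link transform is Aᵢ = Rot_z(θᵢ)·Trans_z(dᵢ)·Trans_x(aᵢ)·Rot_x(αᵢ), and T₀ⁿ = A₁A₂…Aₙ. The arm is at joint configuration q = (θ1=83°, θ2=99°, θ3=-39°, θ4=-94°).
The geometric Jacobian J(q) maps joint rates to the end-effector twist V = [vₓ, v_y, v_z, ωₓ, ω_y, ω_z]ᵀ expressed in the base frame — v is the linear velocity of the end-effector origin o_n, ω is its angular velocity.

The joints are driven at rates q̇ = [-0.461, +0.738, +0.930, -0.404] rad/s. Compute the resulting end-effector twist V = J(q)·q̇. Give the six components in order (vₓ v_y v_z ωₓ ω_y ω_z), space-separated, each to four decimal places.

o_n = [-0.1473, 0.1168, 0.1057]
J₁: ẑ×o_n = [-0.1168, -0.1473, 0.0000], ω = ẑ
J2: z=[0.0000, 0.0000, 1.0000] o=[0.0914, 0.7444, 0.0000] → [0.6276, -0.2387, 0.0000, 0.0000, 0.0000, 1.0000]
J3: z=[0.0349, -0.9994, 0.0000] o=[-0.0385, 0.7399, 0.0000] → [-0.1056, -0.0037, -0.1305, 0.0349, -0.9994, 0.0000]
J4: z=[-0.6289, -0.0220, -0.7771] o=[-0.1883, 0.5745, 0.1259] → [-0.3553, -0.0445, 0.2888, -0.6289, -0.0220, -0.7771]
V = J·q̇ = [0.5623, -0.0937, -0.2380, 0.2865, -0.9206, 0.5910]

0.5623 -0.0937 -0.2380 0.2865 -0.9206 0.5910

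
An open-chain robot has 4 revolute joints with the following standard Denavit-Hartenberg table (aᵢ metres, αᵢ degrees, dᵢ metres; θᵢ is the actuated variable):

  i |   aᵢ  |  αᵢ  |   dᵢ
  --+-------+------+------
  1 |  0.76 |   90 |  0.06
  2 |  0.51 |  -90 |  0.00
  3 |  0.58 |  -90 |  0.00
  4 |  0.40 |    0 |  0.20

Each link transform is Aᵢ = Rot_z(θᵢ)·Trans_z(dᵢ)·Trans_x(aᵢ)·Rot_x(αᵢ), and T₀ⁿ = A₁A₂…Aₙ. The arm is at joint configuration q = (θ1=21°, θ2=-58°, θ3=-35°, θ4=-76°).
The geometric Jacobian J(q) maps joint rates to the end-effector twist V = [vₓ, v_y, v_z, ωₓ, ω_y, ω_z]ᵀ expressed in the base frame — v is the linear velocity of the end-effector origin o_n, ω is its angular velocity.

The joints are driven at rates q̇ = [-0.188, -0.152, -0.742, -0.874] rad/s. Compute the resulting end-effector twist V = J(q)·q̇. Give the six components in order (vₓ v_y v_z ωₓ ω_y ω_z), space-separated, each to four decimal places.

o_n = [1.6805, 0.4048, -0.7343]
J₁: ẑ×o_n = [-0.4048, 1.6805, 0.0000], ω = ẑ
J2: z=[0.3584, -0.9336, 0.0000] o=[0.7095, 0.2724, 0.0600] → [0.7415, 0.2846, 0.9540, 0.3584, -0.9336, 0.0000]
J3: z=[0.7917, 0.3039, 0.5299] o=[0.9618, 0.3692, -0.3725] → [-0.1288, 0.6673, -0.1903, 0.7917, 0.3039, 0.5299]
J4: z=[-0.0098, 0.8737, -0.4864] o=[1.3161, 0.1489, -0.7754] → [0.1605, -0.1769, -0.3209, -0.0098, 0.8737, -0.4864]
V = J·q̇ = [-0.0813, -0.6997, 0.2766, -0.6334, -0.8472, -0.1561]

-0.0813 -0.6997 0.2766 -0.6334 -0.8472 -0.1561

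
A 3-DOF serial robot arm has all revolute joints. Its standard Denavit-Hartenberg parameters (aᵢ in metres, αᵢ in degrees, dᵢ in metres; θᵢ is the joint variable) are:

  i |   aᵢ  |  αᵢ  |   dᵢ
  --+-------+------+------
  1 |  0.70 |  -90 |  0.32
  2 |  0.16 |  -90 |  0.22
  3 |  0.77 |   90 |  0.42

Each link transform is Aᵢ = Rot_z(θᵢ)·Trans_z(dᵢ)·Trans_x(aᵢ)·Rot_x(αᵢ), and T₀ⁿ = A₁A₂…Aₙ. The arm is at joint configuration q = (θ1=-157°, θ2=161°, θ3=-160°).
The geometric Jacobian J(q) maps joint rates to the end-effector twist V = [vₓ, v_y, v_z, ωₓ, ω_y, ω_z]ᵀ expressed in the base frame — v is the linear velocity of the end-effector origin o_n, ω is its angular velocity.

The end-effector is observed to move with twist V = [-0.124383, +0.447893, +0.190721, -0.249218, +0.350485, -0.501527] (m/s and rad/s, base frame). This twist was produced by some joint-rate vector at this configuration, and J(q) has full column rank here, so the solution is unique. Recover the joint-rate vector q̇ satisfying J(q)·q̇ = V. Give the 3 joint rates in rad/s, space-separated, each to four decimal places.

-0.2330 -0.4200 -0.2840

o_n = [-0.8201, -0.8732, 0.9006]
J₁: ẑ×o_n = [0.8732, -0.8201, 0.0000], ω = ẑ
J2: z=[0.3907, -0.9205, 0.0000] o=[-0.6444, -0.2735, 0.3200] → [-0.5344, -0.2269, -0.3961, 0.3907, -0.9205, 0.0000]
J3: z=[0.2997, 0.1272, 0.9455] o=[-0.4191, -0.4169, 0.2679] → [0.5119, -0.5687, -0.0857, 0.2997, 0.1272, 0.9455]
q̇ = J⁺·V = [-0.2330, -0.4200, -0.2840]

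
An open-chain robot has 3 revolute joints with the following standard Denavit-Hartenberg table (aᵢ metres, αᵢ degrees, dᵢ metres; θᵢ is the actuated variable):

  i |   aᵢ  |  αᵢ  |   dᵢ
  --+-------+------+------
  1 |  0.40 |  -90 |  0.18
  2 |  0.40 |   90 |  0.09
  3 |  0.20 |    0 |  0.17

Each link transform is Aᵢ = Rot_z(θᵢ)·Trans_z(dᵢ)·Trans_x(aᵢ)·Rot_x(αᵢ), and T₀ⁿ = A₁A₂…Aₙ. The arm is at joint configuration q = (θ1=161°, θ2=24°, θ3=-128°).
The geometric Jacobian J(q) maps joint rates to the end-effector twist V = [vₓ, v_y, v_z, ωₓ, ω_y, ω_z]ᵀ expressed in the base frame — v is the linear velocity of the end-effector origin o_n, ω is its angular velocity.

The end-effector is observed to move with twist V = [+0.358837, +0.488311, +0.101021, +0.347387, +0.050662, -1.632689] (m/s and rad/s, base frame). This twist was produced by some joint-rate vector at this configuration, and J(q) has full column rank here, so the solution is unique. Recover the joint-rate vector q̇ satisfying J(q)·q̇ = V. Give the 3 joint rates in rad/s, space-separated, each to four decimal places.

-0.9320 -0.1610 -0.7670

o_n = [-0.6607, 0.2990, 0.2227]
J₁: ẑ×o_n = [-0.2990, -0.6607, 0.0000], ω = ẑ
J2: z=[-0.3256, -0.9455, 0.0000] o=[-0.3782, 0.1302, 0.1800] → [-0.0404, 0.0139, -0.3221, -0.3256, -0.9455, 0.0000]
J3: z=[-0.3846, 0.1324, 0.9135] o=[-0.7530, 0.1641, 0.0173] → [-0.0960, 0.1633, -0.0641, -0.3846, 0.1324, 0.9135]
q̇ = J⁺·V = [-0.9320, -0.1610, -0.7670]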